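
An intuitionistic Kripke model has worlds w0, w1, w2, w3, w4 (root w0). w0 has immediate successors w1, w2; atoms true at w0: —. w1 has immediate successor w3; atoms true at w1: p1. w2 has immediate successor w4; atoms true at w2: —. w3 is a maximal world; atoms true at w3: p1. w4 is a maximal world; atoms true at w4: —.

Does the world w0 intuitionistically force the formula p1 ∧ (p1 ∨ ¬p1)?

No

w0 ⊮ p1 ∧ (p1 ∨ ¬p1) since w0 fails p1.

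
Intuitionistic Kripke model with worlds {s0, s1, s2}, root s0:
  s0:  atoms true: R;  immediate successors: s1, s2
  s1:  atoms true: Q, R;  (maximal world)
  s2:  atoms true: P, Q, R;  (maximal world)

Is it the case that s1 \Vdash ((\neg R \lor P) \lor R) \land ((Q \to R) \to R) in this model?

Yes

s1 \Vdash ((\neg R \lor P) \lor R) \land ((Q \to R) \to R) since s1 forces both conjuncts.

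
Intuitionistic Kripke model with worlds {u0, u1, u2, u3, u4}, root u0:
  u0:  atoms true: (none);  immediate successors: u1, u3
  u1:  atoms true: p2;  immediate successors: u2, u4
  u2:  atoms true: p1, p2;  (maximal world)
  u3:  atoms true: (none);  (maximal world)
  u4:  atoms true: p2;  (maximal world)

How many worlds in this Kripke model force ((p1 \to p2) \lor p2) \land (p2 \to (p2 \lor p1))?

u0: forces it.
u1: forces it.
u2: forces it.
u3: forces it.
u4: forces it.
Worlds forcing the formula: {u0, u1, u2, u3, u4}.

5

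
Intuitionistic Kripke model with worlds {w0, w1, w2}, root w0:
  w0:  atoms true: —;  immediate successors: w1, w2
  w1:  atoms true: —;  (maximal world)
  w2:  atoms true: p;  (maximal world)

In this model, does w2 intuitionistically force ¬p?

w2 ⊮ ¬p since w2 is accessible from w2 and w2 ⊩ p.

No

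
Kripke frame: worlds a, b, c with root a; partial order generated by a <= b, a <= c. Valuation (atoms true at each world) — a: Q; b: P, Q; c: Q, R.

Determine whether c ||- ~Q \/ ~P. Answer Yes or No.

c ||- ~Q \/ ~P via the disjunct ~P.

Yes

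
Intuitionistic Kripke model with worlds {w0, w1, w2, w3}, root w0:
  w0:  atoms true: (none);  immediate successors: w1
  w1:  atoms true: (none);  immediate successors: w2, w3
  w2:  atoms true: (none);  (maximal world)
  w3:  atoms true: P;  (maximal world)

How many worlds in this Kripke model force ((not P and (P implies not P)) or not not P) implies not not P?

w0: does not force it — w0 does not force ((not P and (P implies not P)) or not not P) implies not not P: at the accessible world w2, w2 forces (not P and (P implies not P)) or not not P but w2 does not force not not P.
w1: does not force it — w1 does not force ((not P and (P implies not P)) or not not P) implies not not P: at the accessible world w2, w2 forces (not P and (P implies not P)) or not not P but w2 does not force not not P.
w2: does not force it.
w3: forces it.
Worlds forcing the formula: {w3}.

1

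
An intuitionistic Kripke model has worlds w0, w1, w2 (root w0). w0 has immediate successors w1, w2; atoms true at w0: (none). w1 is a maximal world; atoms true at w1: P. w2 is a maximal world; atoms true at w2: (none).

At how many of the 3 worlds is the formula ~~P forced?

w0: does not force it — w0 ||-/- ~~P since w2 is accessible from w0 and w2 ||- ~P.
w1: forces it.
w2: does not force it — w2 ||-/- ~~P since w2 is accessible from w2 and w2 ||- ~P.
Worlds forcing the formula: {w1}.

1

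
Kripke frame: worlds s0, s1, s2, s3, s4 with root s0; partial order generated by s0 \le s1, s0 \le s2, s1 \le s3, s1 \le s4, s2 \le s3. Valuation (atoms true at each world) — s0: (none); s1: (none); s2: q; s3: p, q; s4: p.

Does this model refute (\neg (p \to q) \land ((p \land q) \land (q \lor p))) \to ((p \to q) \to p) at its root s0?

No

s0 \Vdash (\neg (p \to q) \land ((p \land q) \land (q \lor p))) \to ((p \to q) \to p) vacuously: no world accessible from s0 forces the antecedent \neg (p \to q) \land ((p \land q) \land (q \lor p)).
So the root s0 forces (\neg (p \to q) \land ((p \land q) \land (q \lor p))) \to ((p \to q) \to p); the model is not a countermodel.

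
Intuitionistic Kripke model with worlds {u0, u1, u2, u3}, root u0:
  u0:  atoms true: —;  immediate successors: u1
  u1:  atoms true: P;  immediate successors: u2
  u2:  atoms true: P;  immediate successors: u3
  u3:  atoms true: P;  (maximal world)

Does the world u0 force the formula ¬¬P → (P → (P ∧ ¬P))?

No

u0 ⊮ ¬¬P → (P → (P ∧ ¬P)): already at u0 itself, u0 ⊩ ¬¬P but u0 ⊮ P → (P ∧ ¬P).
u0 ⊮ P → (P ∧ ¬P): at the accessible world u1, u1 ⊩ P but u1 ⊮ P ∧ ¬P.
u1 ⊮ P ∧ ¬P since u1 fails ¬P.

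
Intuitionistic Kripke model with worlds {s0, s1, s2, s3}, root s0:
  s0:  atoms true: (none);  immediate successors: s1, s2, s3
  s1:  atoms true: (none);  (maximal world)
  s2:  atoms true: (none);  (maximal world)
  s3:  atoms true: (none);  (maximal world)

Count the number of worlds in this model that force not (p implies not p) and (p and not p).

s0: does not force it — s0 does not force not (p implies not p) and (p and not p) since s0 fails not (p implies not p).
s1: does not force it.
s2: does not force it.
s3: does not force it.
Worlds forcing the formula: { }.

0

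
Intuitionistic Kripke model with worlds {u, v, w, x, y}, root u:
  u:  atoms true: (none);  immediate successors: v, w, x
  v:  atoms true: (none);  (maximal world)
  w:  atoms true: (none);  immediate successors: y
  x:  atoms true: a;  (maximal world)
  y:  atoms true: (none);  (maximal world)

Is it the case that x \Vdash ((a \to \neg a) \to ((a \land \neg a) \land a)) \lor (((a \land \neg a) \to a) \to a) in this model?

x \Vdash ((a \to \neg a) \to ((a \land \neg a) \land a)) \lor (((a \land \neg a) \to a) \to a) via the disjunct (a \to \neg a) \to ((a \land \neg a) \land a).

Yes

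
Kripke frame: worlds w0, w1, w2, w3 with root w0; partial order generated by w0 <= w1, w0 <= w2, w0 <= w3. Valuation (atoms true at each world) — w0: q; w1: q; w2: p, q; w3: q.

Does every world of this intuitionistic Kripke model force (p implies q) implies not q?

No

Not every world: w0 does not force (p implies q) implies not q.
w0 does not force (p implies q) implies not q: already at w0 itself, w0 forces p implies q but w0 does not force not q.
w0 does not force not q since w0 is accessible from w0 and w0 forces q.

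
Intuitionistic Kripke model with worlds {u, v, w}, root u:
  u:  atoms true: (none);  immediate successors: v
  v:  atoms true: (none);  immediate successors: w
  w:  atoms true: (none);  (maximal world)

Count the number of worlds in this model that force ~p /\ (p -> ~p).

u: forces it.
v: forces it.
w: forces it.
Worlds forcing the formula: {u, v, w}.

3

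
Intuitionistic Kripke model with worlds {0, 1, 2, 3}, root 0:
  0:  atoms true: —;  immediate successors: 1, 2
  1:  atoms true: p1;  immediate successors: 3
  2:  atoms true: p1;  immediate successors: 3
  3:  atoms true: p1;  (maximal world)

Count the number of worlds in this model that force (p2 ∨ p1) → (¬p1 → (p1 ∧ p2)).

0: forces it.
1: forces it.
2: forces it.
3: forces it.
Worlds forcing the formula: {0, 1, 2, 3}.

4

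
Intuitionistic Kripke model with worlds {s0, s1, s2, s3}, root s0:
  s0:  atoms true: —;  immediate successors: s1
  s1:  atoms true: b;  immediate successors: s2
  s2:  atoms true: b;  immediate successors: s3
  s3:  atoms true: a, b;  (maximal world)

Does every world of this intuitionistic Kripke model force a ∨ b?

Not every world: s0 ⊮ a ∨ b.
s0 ⊮ a ∨ b: neither disjunct is forced at s0.
s0 lacks atom a, so s0 ⊮ a.

No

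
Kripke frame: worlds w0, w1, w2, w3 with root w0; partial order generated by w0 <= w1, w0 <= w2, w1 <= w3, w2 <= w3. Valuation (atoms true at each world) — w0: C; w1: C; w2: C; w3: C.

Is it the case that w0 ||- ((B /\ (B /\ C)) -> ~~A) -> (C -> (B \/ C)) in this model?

w0 ||- ((B /\ (B /\ C)) -> ~~A) -> (C -> (B \/ C)): every world accessible from w0 that forces (B /\ (B /\ C)) -> ~~A (namely w0, w1, w2, w3) also forces C -> (B \/ C).

Yes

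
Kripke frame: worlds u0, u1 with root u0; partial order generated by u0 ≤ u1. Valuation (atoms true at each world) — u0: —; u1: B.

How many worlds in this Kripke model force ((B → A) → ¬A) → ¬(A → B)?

0

u0: does not force it — u0 ⊮ ((B → A) → ¬A) → ¬(A → B): already at u0 itself, u0 ⊩ (B → A) → ¬A but u0 ⊮ ¬(A → B).
u1: does not force it — u1 ⊮ ((B → A) → ¬A) → ¬(A → B): already at u1 itself, u1 ⊩ (B → A) → ¬A but u1 ⊮ ¬(A → B).
Worlds forcing the formula: { }.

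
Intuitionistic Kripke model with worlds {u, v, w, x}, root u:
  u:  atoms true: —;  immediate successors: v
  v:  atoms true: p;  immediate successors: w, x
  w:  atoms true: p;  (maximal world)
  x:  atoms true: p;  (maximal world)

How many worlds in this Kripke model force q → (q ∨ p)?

4

u: forces it.
v: forces it.
w: forces it.
x: forces it.
Worlds forcing the formula: {u, v, w, x}.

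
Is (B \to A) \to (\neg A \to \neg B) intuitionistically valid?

Yes

This is the forward direction of contraposition, which is intuitionistically derivable.
Assume B \to A and \neg A. If B held then A would follow, contradicting \neg A; so \neg B.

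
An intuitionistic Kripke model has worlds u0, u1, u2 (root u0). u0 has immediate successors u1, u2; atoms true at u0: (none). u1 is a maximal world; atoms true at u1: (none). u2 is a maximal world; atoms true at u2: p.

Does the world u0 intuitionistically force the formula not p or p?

No

u0 does not force not p or p: neither disjunct is forced at u0.
u0 does not force not p since u2 is accessible from u0 and u2 forces p.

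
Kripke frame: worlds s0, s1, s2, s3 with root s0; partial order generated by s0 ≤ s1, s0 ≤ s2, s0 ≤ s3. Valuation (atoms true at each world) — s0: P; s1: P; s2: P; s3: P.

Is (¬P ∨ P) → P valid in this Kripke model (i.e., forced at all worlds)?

s0 ⊩ (¬P ∨ P) → P: every world accessible from s0 that forces ¬P ∨ P (namely s0, s1, s2, s3) also forces P.
Since the root s0 forces (¬P ∨ P) → P and forcing is persistent (monotone upward), every world forces it.

Yes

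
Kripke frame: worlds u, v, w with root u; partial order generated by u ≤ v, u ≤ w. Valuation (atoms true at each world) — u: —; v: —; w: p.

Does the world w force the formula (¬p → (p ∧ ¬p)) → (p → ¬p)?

No

w ⊮ (¬p → (p ∧ ¬p)) → (p → ¬p): already at w itself, w ⊩ ¬p → (p ∧ ¬p) but w ⊮ p → ¬p.
w ⊮ p → ¬p: already at w itself, w ⊩ p but w ⊮ ¬p.
w ⊮ ¬p since w is accessible from w and w ⊩ p.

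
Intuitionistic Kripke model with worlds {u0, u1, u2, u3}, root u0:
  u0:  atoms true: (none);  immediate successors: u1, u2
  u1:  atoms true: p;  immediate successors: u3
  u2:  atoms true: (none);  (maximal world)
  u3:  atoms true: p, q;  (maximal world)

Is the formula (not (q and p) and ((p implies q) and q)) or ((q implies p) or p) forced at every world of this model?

u0 forces (not (q and p) and ((p implies q) and q)) or ((q implies p) or p) via the disjunct (q implies p) or p.
Since the root u0 forces (not (q and p) and ((p implies q) and q)) or ((q implies p) or p) and forcing is persistent (monotone upward), every world forces it.

Yes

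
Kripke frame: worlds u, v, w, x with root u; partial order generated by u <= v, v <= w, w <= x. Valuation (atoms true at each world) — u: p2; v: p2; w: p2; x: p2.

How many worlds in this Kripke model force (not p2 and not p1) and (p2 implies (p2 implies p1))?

0

u: does not force it — u does not force (not p2 and not p1) and (p2 implies (p2 implies p1)) since u fails not p2 and not p1.
v: does not force it — v does not force (not p2 and not p1) and (p2 implies (p2 implies p1)) since v fails not p2 and not p1.
w: does not force it.
x: does not force it.
Worlds forcing the formula: { }.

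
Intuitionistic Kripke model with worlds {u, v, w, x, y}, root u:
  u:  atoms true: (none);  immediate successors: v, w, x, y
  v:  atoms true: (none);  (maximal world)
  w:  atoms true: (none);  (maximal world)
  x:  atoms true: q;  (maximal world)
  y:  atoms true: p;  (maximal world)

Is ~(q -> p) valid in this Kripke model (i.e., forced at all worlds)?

No

Not every world: u ||-/- ~(q -> p).
u ||-/- ~(q -> p) since v is accessible from u and v ||- q -> p.
v ||- q -> p vacuously: no world accessible from v forces the antecedent q.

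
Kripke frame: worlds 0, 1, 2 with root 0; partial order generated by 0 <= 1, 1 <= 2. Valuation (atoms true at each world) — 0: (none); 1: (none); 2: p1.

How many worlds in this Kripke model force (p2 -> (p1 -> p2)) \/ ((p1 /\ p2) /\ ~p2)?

3

0: forces it.
1: forces it.
2: forces it.
Worlds forcing the formula: {0, 1, 2}.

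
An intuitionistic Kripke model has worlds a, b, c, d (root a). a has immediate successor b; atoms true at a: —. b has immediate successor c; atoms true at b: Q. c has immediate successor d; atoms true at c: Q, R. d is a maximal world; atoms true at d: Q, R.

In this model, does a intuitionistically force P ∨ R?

No

a ⊮ P ∨ R: neither disjunct is forced at a.
a lacks atom P, so a ⊮ P.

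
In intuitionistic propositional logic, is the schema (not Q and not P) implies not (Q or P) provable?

Yes

This is a constructively valid De Morgan direction (conjunction of negations to negated disjunction), which is intuitionistically derivable.
If both not Q and not P hold at a world, no accessible world forces Q or forces P, so none forces Q or P.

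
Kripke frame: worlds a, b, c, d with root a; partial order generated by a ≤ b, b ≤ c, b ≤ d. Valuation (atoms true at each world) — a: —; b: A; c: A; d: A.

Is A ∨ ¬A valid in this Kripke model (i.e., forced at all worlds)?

No

Not every world: a ⊮ A ∨ ¬A.
a ⊮ A ∨ ¬A: neither disjunct is forced at a.
a lacks atom A, so a ⊮ A.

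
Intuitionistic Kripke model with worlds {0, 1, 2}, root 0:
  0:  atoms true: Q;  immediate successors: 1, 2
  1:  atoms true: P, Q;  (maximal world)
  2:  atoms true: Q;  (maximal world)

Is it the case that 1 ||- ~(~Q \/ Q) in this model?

No

1 ||-/- ~(~Q \/ Q) since 1 is accessible from 1 and 1 ||- ~Q \/ Q.
1 ||- ~Q \/ Q via the disjunct Q.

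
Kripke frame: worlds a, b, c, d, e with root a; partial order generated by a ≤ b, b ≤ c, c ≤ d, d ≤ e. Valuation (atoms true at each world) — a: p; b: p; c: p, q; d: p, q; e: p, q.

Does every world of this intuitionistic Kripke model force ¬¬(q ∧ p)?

Yes

a ⊩ ¬¬(q ∧ p): no world accessible from a forces ¬(q ∧ p).
Since the root a forces ¬¬(q ∧ p) and forcing is persistent (monotone upward), every world forces it.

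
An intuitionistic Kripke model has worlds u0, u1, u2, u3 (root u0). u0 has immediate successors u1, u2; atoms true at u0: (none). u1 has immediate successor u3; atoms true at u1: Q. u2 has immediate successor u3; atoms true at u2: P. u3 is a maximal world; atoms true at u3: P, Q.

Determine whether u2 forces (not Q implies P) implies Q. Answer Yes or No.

No

u2 does not force (not Q implies P) implies Q: already at u2 itself, u2 forces not Q implies P but u2 does not force Q.
u2 lacks atom Q, so u2 does not force Q.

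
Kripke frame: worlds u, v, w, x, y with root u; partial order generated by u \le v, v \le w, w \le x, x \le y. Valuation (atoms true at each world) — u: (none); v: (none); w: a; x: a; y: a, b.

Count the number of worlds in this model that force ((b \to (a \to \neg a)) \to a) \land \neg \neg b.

u: forces it.
v: forces it.
w: forces it.
x: forces it.
y: forces it.
Worlds forcing the formula: {u, v, w, x, y}.

5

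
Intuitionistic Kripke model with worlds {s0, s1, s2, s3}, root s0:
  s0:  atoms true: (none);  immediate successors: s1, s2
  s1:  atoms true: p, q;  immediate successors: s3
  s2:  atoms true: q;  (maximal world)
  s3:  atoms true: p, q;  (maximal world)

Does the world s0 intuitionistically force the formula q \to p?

No

s0 \nVdash q \to p: at the accessible world s2, s2 \Vdash q but s2 \nVdash p.
s2 lacks atom p, so s2 \nVdash p.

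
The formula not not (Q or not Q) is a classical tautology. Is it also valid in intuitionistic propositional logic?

Yes

This is the double negation of excluded middle, which is intuitionistically derivable.
Assuming not (Q or not Q): from Q we'd get Q or not Q, so not Q; but then Q or not Q again — contradiction. Hence not not (Q or not Q).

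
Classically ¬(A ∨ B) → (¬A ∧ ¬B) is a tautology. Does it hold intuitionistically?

This is a constructively valid De Morgan direction (negated disjunction to conjunction of negations), which is intuitionistically derivable.
From ¬(A ∨ B): if A held then A ∨ B would, contradiction — so ¬A; similarly ¬B.

Yes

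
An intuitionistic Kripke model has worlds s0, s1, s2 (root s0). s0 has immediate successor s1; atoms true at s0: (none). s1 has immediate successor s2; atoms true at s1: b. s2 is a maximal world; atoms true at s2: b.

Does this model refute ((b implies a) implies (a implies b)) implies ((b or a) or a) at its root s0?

s0 does not force ((b implies a) implies (a implies b)) implies ((b or a) or a): already at s0 itself, s0 forces (b implies a) implies (a implies b) but s0 does not force (b or a) or a.
s0 does not force (b or a) or a: neither disjunct is forced at s0.
s0 does not force b or a: neither disjunct is forced at s0.
s0 lacks atom b, so s0 does not force b.
So the root s0 does not force ((b implies a) implies (a implies b)) implies ((b or a) or a); the model is a countermodel.

Yes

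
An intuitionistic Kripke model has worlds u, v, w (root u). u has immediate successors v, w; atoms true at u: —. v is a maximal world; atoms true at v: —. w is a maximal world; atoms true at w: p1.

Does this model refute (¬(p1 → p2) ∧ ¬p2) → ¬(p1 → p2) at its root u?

u ⊩ (¬(p1 → p2) ∧ ¬p2) → ¬(p1 → p2): every world accessible from u that forces ¬(p1 → p2) ∧ ¬p2 (namely w) also forces ¬(p1 → p2).
So the root u forces (¬(p1 → p2) ∧ ¬p2) → ¬(p1 → p2); the model is not a countermodel.

No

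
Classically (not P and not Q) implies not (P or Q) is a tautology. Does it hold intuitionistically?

Yes

This is a constructively valid De Morgan direction (conjunction of negations to negated disjunction), which is intuitionistically derivable.
If both not P and not Q hold at a world, no accessible world forces P or forces Q, so none forces P or Q.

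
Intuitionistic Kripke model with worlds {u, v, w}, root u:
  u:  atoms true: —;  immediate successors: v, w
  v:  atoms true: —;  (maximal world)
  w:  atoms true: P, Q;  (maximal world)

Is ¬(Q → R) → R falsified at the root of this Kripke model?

u ⊮ ¬(Q → R) → R: at the accessible world w, w ⊩ ¬(Q → R) but w ⊮ R.
w lacks atom R, so w ⊮ R.
So the root u does not force ¬(Q → R) → R; the model is a countermodel.

Yes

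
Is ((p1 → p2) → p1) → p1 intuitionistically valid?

This is Peirce's law, which is not intuitionistically valid.
A Kripke countermodel: worlds w0, w1; order generated by w0 ≤ w1; atoms true at each world — w0:{}; w1:{p1}.
w0 ⊮ ((p1 → p2) → p1) → p1: already at w0 itself, w0 ⊩ (p1 → p2) → p1 but w0 ⊮ p1.
w0 lacks atom p1, so w0 ⊮ p1.
So the root w0 does not force the formula.

No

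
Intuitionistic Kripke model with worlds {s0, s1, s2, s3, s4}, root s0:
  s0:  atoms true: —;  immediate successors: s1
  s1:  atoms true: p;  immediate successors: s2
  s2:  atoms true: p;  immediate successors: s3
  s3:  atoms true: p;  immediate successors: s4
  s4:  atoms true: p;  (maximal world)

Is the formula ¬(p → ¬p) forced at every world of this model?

Yes

s0 ⊩ ¬(p → ¬p): no world accessible from s0 forces p → ¬p.
Since the root s0 forces ¬(p → ¬p) and forcing is persistent (monotone upward), every world forces it.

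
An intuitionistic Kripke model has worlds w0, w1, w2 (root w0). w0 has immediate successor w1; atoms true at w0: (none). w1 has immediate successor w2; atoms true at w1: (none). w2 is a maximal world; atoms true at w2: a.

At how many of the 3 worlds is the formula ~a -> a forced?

3

w0: forces it.
w1: forces it.
w2: forces it.
Worlds forcing the formula: {w0, w1, w2}.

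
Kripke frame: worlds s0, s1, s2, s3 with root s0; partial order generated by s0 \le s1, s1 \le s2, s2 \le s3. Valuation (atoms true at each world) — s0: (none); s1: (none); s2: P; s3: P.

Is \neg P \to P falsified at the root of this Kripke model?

s0 \Vdash \neg P \to P vacuously: no world accessible from s0 forces the antecedent \neg P.
So the root s0 forces \neg P \to P; the model is not a countermodel.

No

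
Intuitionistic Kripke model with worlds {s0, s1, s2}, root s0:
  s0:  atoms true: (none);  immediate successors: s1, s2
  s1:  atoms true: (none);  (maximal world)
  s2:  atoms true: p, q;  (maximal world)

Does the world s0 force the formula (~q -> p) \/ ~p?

No

s0 ||-/- (~q -> p) \/ ~p: neither disjunct is forced at s0.
s0 ||-/- ~q -> p: at the accessible world s1, s1 ||- ~q but s1 ||-/- p.
s1 lacks atom p, so s1 ||-/- p.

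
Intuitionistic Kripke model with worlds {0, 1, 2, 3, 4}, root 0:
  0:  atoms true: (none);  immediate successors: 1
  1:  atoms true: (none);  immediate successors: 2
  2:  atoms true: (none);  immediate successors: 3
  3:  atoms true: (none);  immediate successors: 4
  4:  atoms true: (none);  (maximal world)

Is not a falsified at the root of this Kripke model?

No

0 forces not a: no world accessible from 0 forces a.
So the root 0 forces not a; the model is not a countermodel.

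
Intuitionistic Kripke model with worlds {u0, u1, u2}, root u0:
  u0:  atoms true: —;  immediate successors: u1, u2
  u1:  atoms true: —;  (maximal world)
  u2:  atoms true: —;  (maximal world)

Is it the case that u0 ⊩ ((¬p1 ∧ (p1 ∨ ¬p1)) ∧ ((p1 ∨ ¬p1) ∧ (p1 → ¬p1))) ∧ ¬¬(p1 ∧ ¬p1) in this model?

No

u0 ⊮ ((¬p1 ∧ (p1 ∨ ¬p1)) ∧ ((p1 ∨ ¬p1) ∧ (p1 → ¬p1))) ∧ ¬¬(p1 ∧ ¬p1) since u0 fails ¬¬(p1 ∧ ¬p1).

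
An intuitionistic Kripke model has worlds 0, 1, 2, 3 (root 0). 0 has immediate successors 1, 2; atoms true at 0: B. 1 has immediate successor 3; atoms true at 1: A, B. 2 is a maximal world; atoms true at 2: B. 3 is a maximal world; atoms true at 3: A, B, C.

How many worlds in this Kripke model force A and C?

0: does not force it — 0 does not force A and C since 0 fails A.
1: does not force it — 1 does not force A and C since 1 fails C.
2: does not force it — 2 does not force A and C since 2 fails A.
3: forces it.
Worlds forcing the formula: {3}.

1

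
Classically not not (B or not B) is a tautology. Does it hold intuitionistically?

This is the double negation of excluded middle, which is intuitionistically derivable.
Assuming not (B or not B): from B we'd get B or not B, so not B; but then B or not B again — contradiction. Hence not not (B or not B).

Yes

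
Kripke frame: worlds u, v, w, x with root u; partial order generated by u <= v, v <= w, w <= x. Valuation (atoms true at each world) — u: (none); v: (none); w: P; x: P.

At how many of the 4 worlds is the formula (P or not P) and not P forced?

u: does not force it — u does not force (P or not P) and not P since u fails P or not P.
v: does not force it — v does not force (P or not P) and not P since v fails P or not P.
w: does not force it.
x: does not force it.
Worlds forcing the formula: { }.

0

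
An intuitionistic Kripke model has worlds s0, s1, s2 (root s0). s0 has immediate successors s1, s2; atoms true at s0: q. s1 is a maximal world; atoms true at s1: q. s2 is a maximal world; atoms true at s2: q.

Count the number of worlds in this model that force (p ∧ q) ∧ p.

s0: does not force it — s0 ⊮ (p ∧ q) ∧ p since s0 fails p ∧ q.
s1: does not force it — s1 ⊮ (p ∧ q) ∧ p since s1 fails p ∧ q.
s2: does not force it.
Worlds forcing the formula: { }.

0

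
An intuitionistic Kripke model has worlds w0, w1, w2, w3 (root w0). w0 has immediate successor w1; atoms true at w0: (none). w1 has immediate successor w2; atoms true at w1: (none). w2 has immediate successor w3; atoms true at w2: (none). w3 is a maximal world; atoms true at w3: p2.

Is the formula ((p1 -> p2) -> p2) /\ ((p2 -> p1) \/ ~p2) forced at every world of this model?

No

Not every world: w0 ||-/- ((p1 -> p2) -> p2) /\ ((p2 -> p1) \/ ~p2).
w0 ||-/- ((p1 -> p2) -> p2) /\ ((p2 -> p1) \/ ~p2) since w0 fails (p1 -> p2) -> p2.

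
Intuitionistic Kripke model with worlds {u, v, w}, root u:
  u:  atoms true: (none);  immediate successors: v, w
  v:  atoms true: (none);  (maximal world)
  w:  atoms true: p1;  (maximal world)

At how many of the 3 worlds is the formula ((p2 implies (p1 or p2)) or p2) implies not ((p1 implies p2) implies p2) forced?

1

u: does not force it — u does not force ((p2 implies (p1 or p2)) or p2) implies not ((p1 implies p2) implies p2): already at u itself, u forces (p2 implies (p1 or p2)) or p2 but u does not force not ((p1 implies p2) implies p2).
v: forces it.
w: does not force it.
Worlds forcing the formula: {v}.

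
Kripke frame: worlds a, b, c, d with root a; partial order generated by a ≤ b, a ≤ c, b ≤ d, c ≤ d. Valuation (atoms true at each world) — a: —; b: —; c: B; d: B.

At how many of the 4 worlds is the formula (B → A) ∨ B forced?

a: does not force it — a ⊮ (B → A) ∨ B: neither disjunct is forced at a.
b: does not force it — b ⊮ (B → A) ∨ B: neither disjunct is forced at b.
c: forces it.
d: forces it.
Worlds forcing the formula: {c, d}.

2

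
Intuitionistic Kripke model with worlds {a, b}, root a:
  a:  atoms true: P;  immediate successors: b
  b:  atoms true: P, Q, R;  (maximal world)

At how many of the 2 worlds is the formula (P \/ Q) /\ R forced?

a: does not force it — a ||-/- (P \/ Q) /\ R since a fails R.
b: forces it.
Worlds forcing the formula: {b}.

1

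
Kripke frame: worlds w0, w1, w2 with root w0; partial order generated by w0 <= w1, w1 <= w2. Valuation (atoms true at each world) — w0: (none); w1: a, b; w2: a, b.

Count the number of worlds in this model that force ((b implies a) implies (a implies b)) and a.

w0: does not force it — w0 does not force ((b implies a) implies (a implies b)) and a since w0 fails a.
w1: forces it.
w2: forces it.
Worlds forcing the formula: {w1, w2}.

2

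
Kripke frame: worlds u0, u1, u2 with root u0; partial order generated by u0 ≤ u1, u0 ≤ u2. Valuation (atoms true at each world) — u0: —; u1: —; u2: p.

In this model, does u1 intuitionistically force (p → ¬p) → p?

No

u1 ⊮ (p → ¬p) → p: already at u1 itself, u1 ⊩ p → ¬p but u1 ⊮ p.
u1 lacks atom p, so u1 ⊮ p.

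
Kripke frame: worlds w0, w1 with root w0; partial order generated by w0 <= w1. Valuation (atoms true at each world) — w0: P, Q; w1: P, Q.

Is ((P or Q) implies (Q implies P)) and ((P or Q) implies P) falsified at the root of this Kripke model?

w0 forces ((P or Q) implies (Q implies P)) and ((P or Q) implies P) since w0 forces both conjuncts.
So the root w0 forces ((P or Q) implies (Q implies P)) and ((P or Q) implies P); the model is not a countermodel.

No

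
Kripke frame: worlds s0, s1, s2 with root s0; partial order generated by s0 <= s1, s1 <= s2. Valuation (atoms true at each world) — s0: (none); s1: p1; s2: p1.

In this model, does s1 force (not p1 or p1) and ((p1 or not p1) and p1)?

Yes

s1 forces (not p1 or p1) and ((p1 or not p1) and p1) since s1 forces both conjuncts.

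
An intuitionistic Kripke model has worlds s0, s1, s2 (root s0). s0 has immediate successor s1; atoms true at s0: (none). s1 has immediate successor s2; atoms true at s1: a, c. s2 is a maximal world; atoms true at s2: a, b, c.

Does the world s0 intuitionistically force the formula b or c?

No

s0 does not force b or c: neither disjunct is forced at s0.
s0 lacks atom b, so s0 does not force b.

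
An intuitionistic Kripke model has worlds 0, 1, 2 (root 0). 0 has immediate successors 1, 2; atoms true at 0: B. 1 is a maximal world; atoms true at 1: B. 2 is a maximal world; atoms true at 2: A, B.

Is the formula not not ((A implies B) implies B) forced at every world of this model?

0 forces not not ((A implies B) implies B): no world accessible from 0 forces not ((A implies B) implies B).
Since the root 0 forces not not ((A implies B) implies B) and forcing is persistent (monotone upward), every world forces it.

Yes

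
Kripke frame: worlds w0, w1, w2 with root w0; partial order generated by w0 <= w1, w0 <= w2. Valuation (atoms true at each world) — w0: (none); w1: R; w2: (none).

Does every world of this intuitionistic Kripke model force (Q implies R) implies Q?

No

Not every world: w0 does not force (Q implies R) implies Q.
w0 does not force (Q implies R) implies Q: already at w0 itself, w0 forces Q implies R but w0 does not force Q.
w0 lacks atom Q, so w0 does not force Q.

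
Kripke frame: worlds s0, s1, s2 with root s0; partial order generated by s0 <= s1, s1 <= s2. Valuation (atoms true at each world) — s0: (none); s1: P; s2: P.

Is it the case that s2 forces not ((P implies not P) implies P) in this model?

No

s2 does not force not ((P implies not P) implies P) since s2 is accessible from s2 and s2 forces (P implies not P) implies P.
s2 forces (P implies not P) implies P vacuously: no world accessible from s2 forces the antecedent P implies not P.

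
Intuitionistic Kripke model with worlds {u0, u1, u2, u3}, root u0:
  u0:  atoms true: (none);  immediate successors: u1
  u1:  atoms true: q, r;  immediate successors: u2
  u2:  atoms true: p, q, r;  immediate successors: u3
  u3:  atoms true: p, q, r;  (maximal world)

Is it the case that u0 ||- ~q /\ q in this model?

u0 ||-/- ~q /\ q since u0 fails ~q.

No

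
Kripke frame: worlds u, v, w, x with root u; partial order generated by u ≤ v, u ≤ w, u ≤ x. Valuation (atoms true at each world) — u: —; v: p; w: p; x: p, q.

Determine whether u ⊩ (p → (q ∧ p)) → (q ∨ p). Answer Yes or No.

u ⊩ (p → (q ∧ p)) → (q ∨ p): every world accessible from u that forces p → (q ∧ p) (namely x) also forces q ∨ p.

Yes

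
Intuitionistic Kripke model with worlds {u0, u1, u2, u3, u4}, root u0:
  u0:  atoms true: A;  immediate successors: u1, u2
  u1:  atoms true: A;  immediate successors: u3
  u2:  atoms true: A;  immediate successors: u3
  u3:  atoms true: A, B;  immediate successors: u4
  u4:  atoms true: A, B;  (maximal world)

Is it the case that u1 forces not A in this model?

u1 does not force not A since u1 is accessible from u1 and u1 forces A.

No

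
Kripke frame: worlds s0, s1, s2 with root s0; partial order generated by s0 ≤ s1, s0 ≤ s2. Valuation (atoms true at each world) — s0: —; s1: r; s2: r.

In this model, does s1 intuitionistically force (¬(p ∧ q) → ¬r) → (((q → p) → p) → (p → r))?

s1 ⊩ (¬(p ∧ q) → ¬r) → (((q → p) → p) → (p → r)) vacuously: no world accessible from s1 forces the antecedent ¬(p ∧ q) → ¬r.

Yes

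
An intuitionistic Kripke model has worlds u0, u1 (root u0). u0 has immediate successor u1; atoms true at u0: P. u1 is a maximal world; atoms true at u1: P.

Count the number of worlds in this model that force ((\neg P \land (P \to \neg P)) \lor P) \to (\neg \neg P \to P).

u0: forces it.
u1: forces it.
Worlds forcing the formula: {u0, u1}.

2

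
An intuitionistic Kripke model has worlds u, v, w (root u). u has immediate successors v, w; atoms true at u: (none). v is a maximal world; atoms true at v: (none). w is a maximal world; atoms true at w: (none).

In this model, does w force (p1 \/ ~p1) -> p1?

w ||-/- (p1 \/ ~p1) -> p1: already at w itself, w ||- p1 \/ ~p1 but w ||-/- p1.
w lacks atom p1, so w ||-/- p1.

No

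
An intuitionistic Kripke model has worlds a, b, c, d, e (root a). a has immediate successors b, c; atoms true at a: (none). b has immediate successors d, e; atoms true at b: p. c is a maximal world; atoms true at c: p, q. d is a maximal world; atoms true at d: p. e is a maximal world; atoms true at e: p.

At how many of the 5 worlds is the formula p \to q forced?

a: does not force it — a \nVdash p \to q: at the accessible world b, b \Vdash p but b \nVdash q.
b: does not force it — b \nVdash p \to q: already at b itself, b \Vdash p but b \nVdash q.
c: forces it.
d: does not force it — d \nVdash p \to q: already at d itself, d \Vdash p but d \nVdash q.
e: does not force it.
Worlds forcing the formula: {c}.

1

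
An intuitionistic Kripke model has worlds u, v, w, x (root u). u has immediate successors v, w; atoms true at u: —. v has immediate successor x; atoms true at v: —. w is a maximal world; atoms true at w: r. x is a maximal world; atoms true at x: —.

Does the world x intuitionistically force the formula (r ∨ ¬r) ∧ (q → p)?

x ⊩ (r ∨ ¬r) ∧ (q → p) since x forces both conjuncts.

Yes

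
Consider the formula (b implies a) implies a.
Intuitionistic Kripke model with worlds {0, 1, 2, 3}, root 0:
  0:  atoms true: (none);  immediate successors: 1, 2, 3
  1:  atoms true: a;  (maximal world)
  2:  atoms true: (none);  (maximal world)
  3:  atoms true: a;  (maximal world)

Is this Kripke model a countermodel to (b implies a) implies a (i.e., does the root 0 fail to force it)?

0 does not force (b implies a) implies a: already at 0 itself, 0 forces b implies a but 0 does not force a.
0 lacks atom a, so 0 does not force a.
So the root 0 does not force (b implies a) implies a; the model is a countermodel.

Yes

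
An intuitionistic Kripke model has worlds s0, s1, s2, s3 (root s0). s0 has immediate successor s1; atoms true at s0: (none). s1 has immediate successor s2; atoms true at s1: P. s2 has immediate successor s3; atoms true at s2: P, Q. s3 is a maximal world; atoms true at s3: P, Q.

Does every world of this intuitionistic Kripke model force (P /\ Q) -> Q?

Yes

s0 ||- (P /\ Q) -> Q: every world accessible from s0 that forces P /\ Q (namely s2, s3) also forces Q.
Since the root s0 forces (P /\ Q) -> Q and forcing is persistent (monotone upward), every world forces it.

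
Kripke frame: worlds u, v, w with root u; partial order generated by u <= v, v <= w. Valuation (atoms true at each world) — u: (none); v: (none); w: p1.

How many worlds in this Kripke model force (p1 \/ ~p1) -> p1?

u: forces it.
v: forces it.
w: forces it.
Worlds forcing the formula: {u, v, w}.

3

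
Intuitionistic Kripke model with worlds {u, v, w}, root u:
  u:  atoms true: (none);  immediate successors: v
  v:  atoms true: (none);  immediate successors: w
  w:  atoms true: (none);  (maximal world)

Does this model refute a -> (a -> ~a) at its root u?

No

u ||- a -> (a -> ~a) vacuously: no world accessible from u forces the antecedent a.
So the root u forces a -> (a -> ~a); the model is not a countermodel.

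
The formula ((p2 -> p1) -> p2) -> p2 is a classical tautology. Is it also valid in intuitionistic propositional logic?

This is Peirce's law, which is not intuitionistically valid.
A Kripke countermodel: worlds s0, s1; order generated by s0 <= s1; atoms true at each world — s0:{}; s1:{p2}.
s0 ||-/- ((p2 -> p1) -> p2) -> p2: already at s0 itself, s0 ||- (p2 -> p1) -> p2 but s0 ||-/- p2.
s0 lacks atom p2, so s0 ||-/- p2.
So the root s0 does not force the formula.

No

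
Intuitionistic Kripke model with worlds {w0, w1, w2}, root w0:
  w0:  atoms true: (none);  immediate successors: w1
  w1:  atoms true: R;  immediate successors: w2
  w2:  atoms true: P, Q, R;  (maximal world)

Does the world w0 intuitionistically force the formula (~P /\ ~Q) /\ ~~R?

No

w0 ||-/- (~P /\ ~Q) /\ ~~R since w0 fails ~P /\ ~Q.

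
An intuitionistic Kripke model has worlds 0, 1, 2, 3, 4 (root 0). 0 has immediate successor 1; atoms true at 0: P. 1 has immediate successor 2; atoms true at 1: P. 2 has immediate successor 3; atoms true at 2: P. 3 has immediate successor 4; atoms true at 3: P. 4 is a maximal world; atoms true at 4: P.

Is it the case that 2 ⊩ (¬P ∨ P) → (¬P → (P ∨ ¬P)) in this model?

2 ⊩ (¬P ∨ P) → (¬P → (P ∨ ¬P)): every world accessible from 2 that forces ¬P ∨ P (namely 2, 3, 4) also forces ¬P → (P ∨ ¬P).

Yes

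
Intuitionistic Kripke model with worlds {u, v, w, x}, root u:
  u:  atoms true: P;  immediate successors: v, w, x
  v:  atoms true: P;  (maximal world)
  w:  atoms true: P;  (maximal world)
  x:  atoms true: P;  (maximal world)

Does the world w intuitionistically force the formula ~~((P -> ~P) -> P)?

Yes

w ||- ~~((P -> ~P) -> P): no world accessible from w forces ~((P -> ~P) -> P).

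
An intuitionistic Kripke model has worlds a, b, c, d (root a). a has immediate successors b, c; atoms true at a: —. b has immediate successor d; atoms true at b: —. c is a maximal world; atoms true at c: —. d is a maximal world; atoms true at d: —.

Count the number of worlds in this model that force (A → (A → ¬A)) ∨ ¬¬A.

a: forces it.
b: forces it.
c: forces it.
d: forces it.
Worlds forcing the formula: {a, b, c, d}.

4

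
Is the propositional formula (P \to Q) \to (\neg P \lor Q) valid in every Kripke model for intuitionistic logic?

This is the material-implication-as-disjunction principle, which is not intuitionistically valid.
A Kripke countermodel: worlds w0, w1; order generated by w0 \le w1; atoms true at each world — w0:{}; w1:{P,Q}.
w0 \nVdash (P \to Q) \to (\neg P \lor Q): already at w0 itself, w0 \Vdash P \to Q but w0 \nVdash \neg P \lor Q.
w0 \nVdash \neg P \lor Q: neither disjunct is forced at w0.
w0 \nVdash \neg P since w1 is accessible from w0 and w1 \Vdash P.
So the root w0 does not force the formula.

No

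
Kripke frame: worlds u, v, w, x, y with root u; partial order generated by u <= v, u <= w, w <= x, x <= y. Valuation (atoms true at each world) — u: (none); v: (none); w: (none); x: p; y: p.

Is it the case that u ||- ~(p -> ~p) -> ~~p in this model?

u ||- ~(p -> ~p) -> ~~p: every world accessible from u that forces ~(p -> ~p) (namely w, x, y) also forces ~~p.

Yes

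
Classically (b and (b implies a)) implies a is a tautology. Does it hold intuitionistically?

Yes

This is modus ponens in implicational form, which is intuitionistically derivable.
If a world forces b and b implies a, then applying the implication at that world (which is accessible from itself) gives a.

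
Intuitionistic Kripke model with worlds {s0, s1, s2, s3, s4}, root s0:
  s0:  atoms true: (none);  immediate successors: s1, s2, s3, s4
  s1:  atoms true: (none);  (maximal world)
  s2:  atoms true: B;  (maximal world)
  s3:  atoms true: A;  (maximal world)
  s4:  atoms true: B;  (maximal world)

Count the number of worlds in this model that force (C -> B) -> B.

s0: does not force it — s0 ||-/- (C -> B) -> B: already at s0 itself, s0 ||- C -> B but s0 ||-/- B.
s1: does not force it — s1 ||-/- (C -> B) -> B: already at s1 itself, s1 ||- C -> B but s1 ||-/- B.
s2: forces it.
s3: does not force it.
s4: forces it.
Worlds forcing the formula: {s2, s4}.

2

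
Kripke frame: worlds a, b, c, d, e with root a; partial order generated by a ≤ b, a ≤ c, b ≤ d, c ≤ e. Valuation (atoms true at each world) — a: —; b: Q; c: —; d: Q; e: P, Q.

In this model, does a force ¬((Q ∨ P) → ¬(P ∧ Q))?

No

a ⊮ ¬((Q ∨ P) → ¬(P ∧ Q)) since b is accessible from a and b ⊩ (Q ∨ P) → ¬(P ∧ Q).
b ⊩ (Q ∨ P) → ¬(P ∧ Q): every world accessible from b that forces Q ∨ P (namely b, d) also forces ¬(P ∧ Q).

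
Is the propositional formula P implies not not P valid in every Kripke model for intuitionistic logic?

Yes

This is double-negation introduction, which is intuitionistically derivable.
If a world forces P then every accessible world forces P (persistence), so none forces not P; hence not not P.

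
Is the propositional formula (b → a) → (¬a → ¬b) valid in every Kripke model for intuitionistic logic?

Yes

This is the forward direction of contraposition, which is intuitionistically derivable.
Assume b → a and ¬a. If b held then a would follow, contradicting ¬a; so ¬b.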